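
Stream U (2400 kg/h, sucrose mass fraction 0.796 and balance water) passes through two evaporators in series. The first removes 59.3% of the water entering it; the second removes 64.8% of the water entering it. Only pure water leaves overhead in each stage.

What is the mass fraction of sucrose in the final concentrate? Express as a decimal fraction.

0.965

water in feed = 2400×0.204 = 489.6 kg/h.
After stage 1: water left = (1−0.593)×489.6 = 199.27; stream total = 2109.7 kg/h.
After stage 2: water left = (1−0.648)×199.27 = 70.142; final concentrate = 1980.5 kg/h.
sucrose fraction = 1910.4/1980.5 = 0.965.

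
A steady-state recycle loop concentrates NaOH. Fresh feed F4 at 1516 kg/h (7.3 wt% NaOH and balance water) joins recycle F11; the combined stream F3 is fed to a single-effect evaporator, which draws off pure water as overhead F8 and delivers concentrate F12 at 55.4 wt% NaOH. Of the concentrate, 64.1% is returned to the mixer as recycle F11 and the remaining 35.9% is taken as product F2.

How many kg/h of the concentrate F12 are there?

556.4 kg/h

Overall NaOH balance (none leaves overhead): NaOH in fresh feed = NaOH in product, i.e. 1516×0.073 = (1−0.641)·F12·0.554.
F12 = 110.67/(0.554×0.359) = 556.44 kg/h.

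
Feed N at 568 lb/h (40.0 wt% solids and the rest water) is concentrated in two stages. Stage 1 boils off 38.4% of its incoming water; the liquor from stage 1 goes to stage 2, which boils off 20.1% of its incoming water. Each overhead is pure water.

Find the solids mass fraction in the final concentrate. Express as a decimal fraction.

water in feed = 568×0.600 = 340.8 lb/h.
After stage 1: water left = (1−0.384)×340.8 = 209.93; stream total = 437.13 lb/h.
After stage 2: water left = (1−0.201)×209.93 = 167.74; final concentrate = 394.94 lb/h.
solids fraction = 227.2/394.94 = 0.575.

0.575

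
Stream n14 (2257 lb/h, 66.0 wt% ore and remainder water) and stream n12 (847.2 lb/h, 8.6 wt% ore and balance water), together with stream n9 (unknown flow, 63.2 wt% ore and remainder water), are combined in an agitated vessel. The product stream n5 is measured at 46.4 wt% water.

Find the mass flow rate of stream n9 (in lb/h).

1056 lb/h

Let n9 be the unknown flow. Total out = 3104.2 + n9.
water balance: 1541.7 + 0.368·n9 = 0.464·(3104.2 + n9)
(0.368 − 0.464)·n9 = 0.464×3104.2 − 1541.7 = -101.37
n9 = -101.37 / -0.096 = 1056 lb/h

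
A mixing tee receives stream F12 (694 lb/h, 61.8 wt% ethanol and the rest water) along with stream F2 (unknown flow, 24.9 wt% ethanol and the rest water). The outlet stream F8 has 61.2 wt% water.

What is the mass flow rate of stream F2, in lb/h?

Let F2 be the unknown flow. Total out = 694 + F2.
water balance: 265.11 + 0.751·F2 = 0.612·(694 + F2)
(0.751 − 0.612)·F2 = 0.612×694 − 265.11 = 159.62
F2 = 159.62 / 0.139 = 1148.3 lb/h

1148 lb/h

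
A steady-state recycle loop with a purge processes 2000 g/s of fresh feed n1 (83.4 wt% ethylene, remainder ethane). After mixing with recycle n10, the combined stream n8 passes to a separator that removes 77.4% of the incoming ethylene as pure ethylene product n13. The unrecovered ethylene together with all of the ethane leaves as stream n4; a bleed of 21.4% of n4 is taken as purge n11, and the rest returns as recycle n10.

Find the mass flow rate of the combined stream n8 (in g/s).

ethane enters only via n1 and leaves only via the purge: 2000×0.166 = 0.214×(ethane in n4), and the separator passes all ethane, so ethane in n8 = ethane in n4 = 1551.4 g/s.
ethylene in n8: m_A = 2000×0.834 + (1−0.214)·(1−0.774)·m_A, so m_A = 1668/0.8224 = 2028.3 g/s.
n8 = 2028.3 + 1551.4 = 3579.7 g/s.

3580 g/s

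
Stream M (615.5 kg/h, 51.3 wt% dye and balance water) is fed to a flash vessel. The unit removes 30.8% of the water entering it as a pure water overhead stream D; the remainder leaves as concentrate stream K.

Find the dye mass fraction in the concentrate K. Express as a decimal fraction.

0.604

dye is not removed: 615.5×0.513 = 315.75 kg/h of dye enters K.
water entering = 615.5×0.487 = 299.75 kg/h; overhead removed = 0.308×299.75 = 92.323 kg/h.
Concentrate = 615.5 − 92.323 = 523.18 kg/h.
Mass fraction = 315.75/523.18 = 0.604.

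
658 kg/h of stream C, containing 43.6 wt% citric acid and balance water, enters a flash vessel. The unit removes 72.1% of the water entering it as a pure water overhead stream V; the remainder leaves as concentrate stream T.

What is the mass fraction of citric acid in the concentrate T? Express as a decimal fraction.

0.735

citric acid is not removed: 658×0.436 = 286.89 kg/h of citric acid enters T.
water entering = 658×0.564 = 371.11 kg/h; overhead removed = 0.721×371.11 = 267.57 kg/h.
Concentrate = 658 − 267.57 = 390.43 kg/h.
Mass fraction = 286.89/390.43 = 0.735.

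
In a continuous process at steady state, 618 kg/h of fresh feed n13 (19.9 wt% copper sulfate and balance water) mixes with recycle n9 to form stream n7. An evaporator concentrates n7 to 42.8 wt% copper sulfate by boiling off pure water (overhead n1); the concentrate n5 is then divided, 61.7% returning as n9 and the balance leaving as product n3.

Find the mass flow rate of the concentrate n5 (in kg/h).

Overall copper sulfate balance (none leaves overhead): copper sulfate in fresh feed = copper sulfate in product, i.e. 618×0.199 = (1−0.617)·n5·0.428.
n5 = 122.98/(0.428×0.383) = 750.24 kg/h.

750.2 kg/h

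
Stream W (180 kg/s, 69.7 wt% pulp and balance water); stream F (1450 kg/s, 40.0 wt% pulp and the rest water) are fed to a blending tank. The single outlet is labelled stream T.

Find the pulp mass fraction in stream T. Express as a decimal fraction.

0.433

Total flow out = 180 + 1450 = 1630 kg/s.
pulp in = 180×0.697 + 1450×0.400 = 705.46 kg/s.
pulp mass fraction in T = 705.46/1630 = 0.433.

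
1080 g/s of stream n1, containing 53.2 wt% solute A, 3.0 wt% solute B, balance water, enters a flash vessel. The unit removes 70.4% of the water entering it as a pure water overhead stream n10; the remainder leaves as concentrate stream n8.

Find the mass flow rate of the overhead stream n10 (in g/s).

water entering = 1080×0.438 = 473.04 g/s; overhead removed = 0.704×473.04 = 333.02 g/s.

333 g/s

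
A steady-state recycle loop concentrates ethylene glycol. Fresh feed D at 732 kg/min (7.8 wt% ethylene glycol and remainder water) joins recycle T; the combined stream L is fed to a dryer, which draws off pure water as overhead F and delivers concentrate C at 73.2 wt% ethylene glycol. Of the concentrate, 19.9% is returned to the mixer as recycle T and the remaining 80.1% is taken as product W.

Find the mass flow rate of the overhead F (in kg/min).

654 kg/min

Overall ethylene glycol balance (none leaves overhead): ethylene glycol in fresh feed = ethylene glycol in product, i.e. 732×0.078 = (1−0.199)·C·0.732.
C = 57.096/(0.732×0.801) = 97.378 kg/min.
Recycle T = 0.199×97.378 = 19.378 kg/min.
Combined feed L = 732 + 19.378 = 751.38 kg/min.
Overhead F = L − C = 751.38 − 97.378 = 654 kg/min.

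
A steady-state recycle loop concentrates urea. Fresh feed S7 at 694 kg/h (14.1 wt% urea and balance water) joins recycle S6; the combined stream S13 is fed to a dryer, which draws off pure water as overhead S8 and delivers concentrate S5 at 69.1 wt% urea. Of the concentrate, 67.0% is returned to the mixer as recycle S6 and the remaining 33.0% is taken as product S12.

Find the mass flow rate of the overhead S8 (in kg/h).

552.4 kg/h

Overall urea balance (none leaves overhead): urea in fresh feed = urea in product, i.e. 694×0.141 = (1−0.670)·S5·0.691.
S5 = 97.854/(0.691×0.330) = 429.13 kg/h.
Recycle S6 = 0.670×429.13 = 287.52 kg/h.
Combined feed S13 = 694 + 287.52 = 981.52 kg/h.
Overhead S8 = S13 − S5 = 981.52 − 429.13 = 552.39 kg/h.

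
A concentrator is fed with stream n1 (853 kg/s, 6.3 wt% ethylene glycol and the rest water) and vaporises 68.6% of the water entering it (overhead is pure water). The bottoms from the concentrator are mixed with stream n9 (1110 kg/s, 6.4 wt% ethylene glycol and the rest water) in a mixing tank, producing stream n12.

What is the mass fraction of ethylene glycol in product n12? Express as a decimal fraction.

0.088

Vapour removed = 0.686×0.937×853 = 548.29 kg/s; concentrate = 304.71 kg/s.
ethylene glycol reaching the mixer = 53.739 (from concentrate) + 1110×0.064 = 124.78 kg/s.
Product flow = 304.71 + 1110 = 1414.7 kg/s; ethylene glycol fraction = 0.088.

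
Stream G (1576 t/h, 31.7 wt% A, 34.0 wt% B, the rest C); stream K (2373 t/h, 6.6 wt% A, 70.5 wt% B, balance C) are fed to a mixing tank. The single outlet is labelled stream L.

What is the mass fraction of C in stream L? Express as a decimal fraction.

Total flow out = 1576 + 2373 = 3949 t/h.
C in = 1576×0.343 + 2373×0.229 = 1084 t/h.
C mass fraction in L = 1084/3949 = 0.274.

0.274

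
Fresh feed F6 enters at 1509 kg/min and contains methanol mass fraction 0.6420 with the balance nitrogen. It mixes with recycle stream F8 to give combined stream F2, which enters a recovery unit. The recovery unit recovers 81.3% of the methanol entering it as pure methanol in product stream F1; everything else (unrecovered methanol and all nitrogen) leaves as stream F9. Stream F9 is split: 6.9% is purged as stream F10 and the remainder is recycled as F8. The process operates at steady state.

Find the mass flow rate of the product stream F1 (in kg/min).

methanol in F2: m_A = 1509×0.642 + (1−0.069)·(1−0.813)·m_A, so m_A = 968.78/0.8259 = 1173 kg/min.
Product F1 = 0.813×1173 = 953.64 kg/min.

953.6 kg/min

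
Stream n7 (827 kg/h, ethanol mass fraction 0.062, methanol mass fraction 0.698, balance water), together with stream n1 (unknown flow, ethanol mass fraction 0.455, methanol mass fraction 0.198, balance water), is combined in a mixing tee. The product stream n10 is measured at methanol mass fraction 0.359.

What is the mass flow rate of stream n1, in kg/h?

1741 kg/h

Let n1 be the unknown flow. Total out = 827 + n1.
methanol balance: 577.25 + 0.198·n1 = 0.359·(827 + n1)
(0.198 − 0.359)·n1 = 0.359×827 − 577.25 = -280.35
n1 = -280.35 / -0.161 = 1741.3 kg/h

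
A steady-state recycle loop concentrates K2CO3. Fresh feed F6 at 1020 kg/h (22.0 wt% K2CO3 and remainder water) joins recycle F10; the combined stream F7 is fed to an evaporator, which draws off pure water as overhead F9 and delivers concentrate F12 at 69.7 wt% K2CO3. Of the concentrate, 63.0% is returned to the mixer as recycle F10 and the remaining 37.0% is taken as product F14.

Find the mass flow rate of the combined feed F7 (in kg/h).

1568 kg/h

Overall K2CO3 balance (none leaves overhead): K2CO3 in fresh feed = K2CO3 in product, i.e. 1020×0.220 = (1−0.630)·F12·0.697.
F12 = 224.4/(0.697×0.370) = 870.14 kg/h.
Recycle F10 = 0.630×870.14 = 548.19 kg/h.
Combined feed F7 = 1020 + 548.19 = 1568.2 kg/h.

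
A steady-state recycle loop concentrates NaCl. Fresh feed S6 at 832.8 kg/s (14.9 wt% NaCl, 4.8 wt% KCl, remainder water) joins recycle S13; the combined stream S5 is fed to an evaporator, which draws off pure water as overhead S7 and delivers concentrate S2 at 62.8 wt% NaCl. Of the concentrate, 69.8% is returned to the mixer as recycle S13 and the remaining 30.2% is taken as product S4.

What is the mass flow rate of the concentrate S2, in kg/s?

654.3 kg/s

Overall NaCl balance (none leaves overhead): NaCl in fresh feed = NaCl in product, i.e. 832.8×0.149 = (1−0.698)·S2·0.628.
S2 = 124.09/(0.628×0.302) = 654.28 kg/s.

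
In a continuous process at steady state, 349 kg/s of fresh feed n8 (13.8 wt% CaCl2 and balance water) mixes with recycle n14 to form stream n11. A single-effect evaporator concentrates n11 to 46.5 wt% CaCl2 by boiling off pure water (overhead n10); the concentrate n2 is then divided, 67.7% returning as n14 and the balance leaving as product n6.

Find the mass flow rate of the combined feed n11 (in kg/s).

566.1 kg/s

Overall CaCl2 balance (none leaves overhead): CaCl2 in fresh feed = CaCl2 in product, i.e. 349×0.138 = (1−0.677)·n2·0.465.
n2 = 48.162/(0.465×0.323) = 320.66 kg/s.
Recycle n14 = 0.677×320.66 = 217.09 kg/s.
Combined feed n11 = 349 + 217.09 = 566.09 kg/s.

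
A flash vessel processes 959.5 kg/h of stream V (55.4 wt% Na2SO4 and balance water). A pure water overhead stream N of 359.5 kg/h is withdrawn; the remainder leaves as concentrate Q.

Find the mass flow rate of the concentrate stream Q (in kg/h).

600 kg/h

Concentrate = 959.5 − 359.5 = 600 kg/h.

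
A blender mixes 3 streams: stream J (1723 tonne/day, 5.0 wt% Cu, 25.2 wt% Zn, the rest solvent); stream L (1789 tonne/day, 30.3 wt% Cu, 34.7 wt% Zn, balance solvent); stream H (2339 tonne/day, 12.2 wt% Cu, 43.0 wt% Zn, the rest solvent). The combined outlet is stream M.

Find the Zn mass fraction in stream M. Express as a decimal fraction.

0.352

Total flow out = 1723 + 1789 + 2339 = 5851 tonne/day.
Zn in = 1723×0.252 + 1789×0.347 + 2339×0.430 = 2060.7 tonne/day.
Zn mass fraction in M = 2060.7/5851 = 0.352.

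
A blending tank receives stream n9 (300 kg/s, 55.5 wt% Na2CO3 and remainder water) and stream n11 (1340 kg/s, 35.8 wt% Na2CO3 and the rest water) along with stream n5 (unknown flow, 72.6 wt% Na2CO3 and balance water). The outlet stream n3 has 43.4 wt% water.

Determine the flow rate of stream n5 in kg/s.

1763 kg/s

Let n5 be the unknown flow. Total out = 1640 + n5.
water balance: 993.78 + 0.274·n5 = 0.434·(1640 + n5)
(0.274 − 0.434)·n5 = 0.434×1640 − 993.78 = -282.02
n5 = -282.02 / -0.160 = 1762.6 kg/s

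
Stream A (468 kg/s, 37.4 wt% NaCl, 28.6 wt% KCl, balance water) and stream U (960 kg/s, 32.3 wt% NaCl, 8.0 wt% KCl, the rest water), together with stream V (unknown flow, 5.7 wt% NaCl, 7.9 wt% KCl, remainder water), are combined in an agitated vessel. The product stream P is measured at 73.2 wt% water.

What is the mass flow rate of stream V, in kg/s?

Let V be the unknown flow. Total out = 1428 + V.
water balance: 732.24 + 0.864·V = 0.732·(1428 + V)
(0.864 − 0.732)·V = 0.732×1428 − 732.24 = 313.06
V = 313.06 / 0.132 = 2371.6 kg/s

2372 kg/s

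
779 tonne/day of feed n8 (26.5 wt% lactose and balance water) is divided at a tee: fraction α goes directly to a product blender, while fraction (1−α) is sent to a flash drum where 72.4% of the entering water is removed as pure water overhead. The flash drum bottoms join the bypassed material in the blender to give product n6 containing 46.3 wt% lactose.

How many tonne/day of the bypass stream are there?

All 779×0.265 = 206.44 tonne/day of lactose reaches n6, so n6 = 206.44/0.463 = 445.86 tonne/day and vapour = 333.14 tonne/day.
The evaporator receives (1−α)·779 of feed at 0.735 water and removes 0.724 of that water:
0.724×0.735×(1−α)×779 = 333.14
(1−α) = 333.14/414.54 = 0.8036;  α = 0.1964.
Bypass flow = 0.1964×779 = 152.97 tonne/day.

153 tonne/day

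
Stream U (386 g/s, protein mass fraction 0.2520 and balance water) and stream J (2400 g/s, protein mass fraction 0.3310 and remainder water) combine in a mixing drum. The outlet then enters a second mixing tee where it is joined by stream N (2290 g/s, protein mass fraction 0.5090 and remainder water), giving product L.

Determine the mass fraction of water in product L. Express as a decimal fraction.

Overall, product flow = 5076 g/s.
water in = 386×0.748 + 2400×0.669 + 2290×0.491 = 3018.7 g/s.
water fraction in L = 0.5947.

0.5947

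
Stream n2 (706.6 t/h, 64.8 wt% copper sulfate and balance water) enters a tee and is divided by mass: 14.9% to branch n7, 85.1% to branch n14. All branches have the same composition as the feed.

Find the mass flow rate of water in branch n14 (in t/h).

Branch n14 total = 0.851×706.6 = 601.32 t/h.
water in n14 = 0.352×601.32 = 211.66 t/h.

211.7 t/h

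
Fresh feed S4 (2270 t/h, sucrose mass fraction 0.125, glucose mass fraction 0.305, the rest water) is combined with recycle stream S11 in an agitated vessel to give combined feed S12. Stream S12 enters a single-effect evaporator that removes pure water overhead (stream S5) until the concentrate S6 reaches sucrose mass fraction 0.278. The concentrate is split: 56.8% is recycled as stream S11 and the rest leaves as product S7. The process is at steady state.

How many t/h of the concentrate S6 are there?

2363 t/h

Overall sucrose balance (none leaves overhead): sucrose in fresh feed = sucrose in product, i.e. 2270×0.125 = (1−0.568)·S6·0.278.
S6 = 283.75/(0.278×0.432) = 2362.7 t/h.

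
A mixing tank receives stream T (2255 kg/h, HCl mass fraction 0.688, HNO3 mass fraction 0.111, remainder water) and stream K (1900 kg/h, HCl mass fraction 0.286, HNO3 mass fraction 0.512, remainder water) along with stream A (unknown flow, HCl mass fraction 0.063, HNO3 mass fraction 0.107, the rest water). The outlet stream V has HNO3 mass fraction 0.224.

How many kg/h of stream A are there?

2499 kg/h

Let A be the unknown flow. Total out = 4155 + A.
HNO3 balance: 1223.1 + 0.107·A = 0.224·(4155 + A)
(0.107 − 0.224)·A = 0.224×4155 − 1223.1 = -292.38
A = -292.38 / -0.117 = 2499 kg/h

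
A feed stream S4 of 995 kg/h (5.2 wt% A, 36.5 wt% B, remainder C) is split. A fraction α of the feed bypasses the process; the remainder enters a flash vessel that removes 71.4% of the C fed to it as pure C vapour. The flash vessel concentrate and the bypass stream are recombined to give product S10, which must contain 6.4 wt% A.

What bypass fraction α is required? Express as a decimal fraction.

0.550

All 995×0.052 = 51.74 kg/h of A reaches S10, so S10 = 51.74/0.064 = 808.44 kg/h and vapour = 186.56 kg/h.
The evaporator receives (1−α)·995 of feed at 0.583 C and removes 0.714 of that C:
0.714×0.583×(1−α)×995 = 186.56
(1−α) = 186.56/414.18 = 0.4504;  α = 0.5496.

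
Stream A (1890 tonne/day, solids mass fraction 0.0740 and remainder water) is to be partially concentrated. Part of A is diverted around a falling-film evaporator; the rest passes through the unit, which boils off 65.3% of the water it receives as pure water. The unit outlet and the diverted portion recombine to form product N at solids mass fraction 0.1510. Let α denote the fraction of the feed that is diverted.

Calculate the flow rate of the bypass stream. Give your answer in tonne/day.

All 1890×0.074 = 139.86 tonne/day of solids reaches N, so N = 139.86/0.151 = 926.23 tonne/day and vapour = 963.77 tonne/day.
The evaporator receives (1−α)·1890 of feed at 0.926 water and removes 0.653 of that water:
0.653×0.926×(1−α)×1890 = 963.77
(1−α) = 963.77/1142.8 = 0.8433;  α = 0.1567.
Bypass flow = 0.1567×1890 = 296.14 tonne/day.

296.1 tonne/day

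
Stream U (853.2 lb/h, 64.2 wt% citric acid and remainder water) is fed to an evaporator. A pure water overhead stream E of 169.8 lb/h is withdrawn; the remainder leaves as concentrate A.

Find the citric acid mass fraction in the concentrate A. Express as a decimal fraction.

citric acid is not removed: 853.2×0.642 = 547.75 lb/h of citric acid enters A.
Concentrate = 853.2 − 169.8 = 683.4 lb/h.
Mass fraction = 547.75/683.4 = 0.802.

0.802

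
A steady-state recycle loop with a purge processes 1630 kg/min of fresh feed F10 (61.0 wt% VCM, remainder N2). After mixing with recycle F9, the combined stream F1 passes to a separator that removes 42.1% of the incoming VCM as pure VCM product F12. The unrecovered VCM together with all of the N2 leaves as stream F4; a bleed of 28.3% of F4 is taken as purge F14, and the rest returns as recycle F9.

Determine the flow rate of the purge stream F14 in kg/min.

N2 enters only via F10 and leaves only via the purge: 1630×0.390 = 0.283×(N2 in F4), and the separator passes all N2, so N2 in F1 = N2 in F4 = 2246.3 kg/min.
VCM in F1: m_A = 1630×0.610 + (1−0.283)·(1−0.421)·m_A, so m_A = 994.3/0.5849 = 1700.1 kg/min.
F4 = (1−0.421)×1700.1 + 2246.3 = 3230.6 kg/min.
Purge F14 = 0.283×3230.6 = 914.27 kg/min.

914.3 kg/min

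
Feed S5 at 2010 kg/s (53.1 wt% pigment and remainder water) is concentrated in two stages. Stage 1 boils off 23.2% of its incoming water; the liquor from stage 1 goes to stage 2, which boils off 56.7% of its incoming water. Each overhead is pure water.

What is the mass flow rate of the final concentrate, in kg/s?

water in feed = 2010×0.469 = 942.69 kg/s.
After stage 1: water left = (1−0.232)×942.69 = 723.99; stream total = 1791.3 kg/s.
After stage 2: water left = (1−0.567)×723.99 = 313.49; final concentrate = 1380.8 kg/s.

1381 kg/s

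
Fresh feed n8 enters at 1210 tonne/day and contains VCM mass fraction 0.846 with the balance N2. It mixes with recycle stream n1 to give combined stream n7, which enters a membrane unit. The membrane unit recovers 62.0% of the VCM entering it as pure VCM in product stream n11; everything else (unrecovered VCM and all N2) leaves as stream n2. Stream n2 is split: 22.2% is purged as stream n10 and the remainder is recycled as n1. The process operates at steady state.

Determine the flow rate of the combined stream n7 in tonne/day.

N2 enters only via n8 and leaves only via the purge: 1210×0.154 = 0.222×(N2 in n2), and the membrane unit passes all N2, so N2 in n7 = N2 in n2 = 839.37 tonne/day.
VCM in n7: m_A = 1210×0.846 + (1−0.222)·(1−0.620)·m_A, so m_A = 1023.7/0.7044 = 1453.3 tonne/day.
n7 = 1453.3 + 839.37 = 2292.7 tonne/day.

2293 tonne/day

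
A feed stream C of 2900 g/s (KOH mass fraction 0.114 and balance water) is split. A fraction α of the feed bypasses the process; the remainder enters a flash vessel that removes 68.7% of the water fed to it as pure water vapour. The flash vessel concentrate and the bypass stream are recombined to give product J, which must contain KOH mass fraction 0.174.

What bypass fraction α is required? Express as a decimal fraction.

0.433

All 2900×0.114 = 330.6 g/s of KOH reaches J, so J = 330.6/0.174 = 1900 g/s and vapour = 1000 g/s.
The evaporator receives (1−α)·2900 of feed at 0.886 water and removes 0.687 of that water:
0.687×0.886×(1−α)×2900 = 1000
(1−α) = 1000/1765.2 = 0.5665;  α = 0.4335.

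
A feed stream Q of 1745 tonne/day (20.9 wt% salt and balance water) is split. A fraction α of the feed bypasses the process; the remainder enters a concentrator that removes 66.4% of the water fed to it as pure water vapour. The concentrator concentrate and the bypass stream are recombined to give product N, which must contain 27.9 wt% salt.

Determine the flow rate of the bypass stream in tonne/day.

911.4 tonne/day

All 1745×0.209 = 364.7 tonne/day of salt reaches N, so N = 364.7/0.279 = 1307.2 tonne/day and vapour = 437.81 tonne/day.
The evaporator receives (1−α)·1745 of feed at 0.791 water and removes 0.664 of that water:
0.664×0.791×(1−α)×1745 = 437.81
(1−α) = 437.81/916.52 = 0.4777;  α = 0.5223.
Bypass flow = 0.5223×1745 = 911.42 tonne/day.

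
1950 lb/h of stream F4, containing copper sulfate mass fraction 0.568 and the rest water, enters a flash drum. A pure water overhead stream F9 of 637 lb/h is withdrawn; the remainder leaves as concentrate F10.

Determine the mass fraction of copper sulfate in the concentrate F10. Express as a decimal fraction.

0.844

copper sulfate is not removed: 1950×0.568 = 1107.6 lb/h of copper sulfate enters F10.
Concentrate = 1950 − 637 = 1313 lb/h.
Mass fraction = 1107.6/1313 = 0.844.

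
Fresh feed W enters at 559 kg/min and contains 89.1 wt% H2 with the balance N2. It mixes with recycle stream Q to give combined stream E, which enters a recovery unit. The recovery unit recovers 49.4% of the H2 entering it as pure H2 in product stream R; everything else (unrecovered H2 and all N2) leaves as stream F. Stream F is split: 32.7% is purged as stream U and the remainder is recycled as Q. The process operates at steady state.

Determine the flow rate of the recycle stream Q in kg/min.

382.6 kg/min

N2 enters only via W and leaves only via the purge: 559×0.109 = 0.327×(N2 in F), and the recovery unit passes all N2, so N2 in E = N2 in F = 186.33 kg/min.
H2 in E: m_A = 559×0.891 + (1−0.327)·(1−0.494)·m_A, so m_A = 498.07/0.6595 = 755.27 kg/min.
F = (1−0.494)×755.27 + 186.33 = 568.5 kg/min.
Recycle Q = (1−0.327)×568.5 = 382.6 kg/min.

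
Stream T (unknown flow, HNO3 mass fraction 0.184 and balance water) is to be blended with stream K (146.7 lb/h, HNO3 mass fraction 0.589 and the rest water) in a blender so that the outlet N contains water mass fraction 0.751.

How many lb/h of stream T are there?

Let T be the unknown flow. Total out = 146.7 + T.
water balance: 60.294 + 0.816·T = 0.751·(146.7 + T)
(0.816 − 0.751)·T = 0.751×146.7 − 60.294 = 49.878
T = 49.878 / 0.065 = 767.35 lb/h

767.4 lb/h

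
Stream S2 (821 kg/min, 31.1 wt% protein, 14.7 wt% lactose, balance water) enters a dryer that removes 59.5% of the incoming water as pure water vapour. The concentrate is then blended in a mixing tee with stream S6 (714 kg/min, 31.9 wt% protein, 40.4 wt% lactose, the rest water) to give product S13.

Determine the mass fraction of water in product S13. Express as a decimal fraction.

0.298

Vapour removed = 0.595×0.542×821 = 264.76 kg/min; concentrate = 556.24 kg/min.
water reaching the mixer = 180.22 (from concentrate) + 714×0.277 = 378 kg/min.
Product flow = 556.24 + 714 = 1270.2 kg/min; water fraction = 0.298.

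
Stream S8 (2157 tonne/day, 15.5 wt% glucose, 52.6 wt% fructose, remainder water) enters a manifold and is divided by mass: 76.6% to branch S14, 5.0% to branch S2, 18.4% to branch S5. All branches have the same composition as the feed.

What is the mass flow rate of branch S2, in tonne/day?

Branch S2 flow = 0.050×2157 = 107.85 tonne/day.

107.9 tonne/day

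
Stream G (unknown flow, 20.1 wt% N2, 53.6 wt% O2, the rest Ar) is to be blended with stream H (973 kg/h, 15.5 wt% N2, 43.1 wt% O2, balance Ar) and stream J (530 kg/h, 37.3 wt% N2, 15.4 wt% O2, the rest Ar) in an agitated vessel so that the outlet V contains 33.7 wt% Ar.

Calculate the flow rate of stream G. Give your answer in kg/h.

1986 kg/h

Let G be the unknown flow. Total out = 1503 + G.
Ar balance: 653.51 + 0.263·G = 0.337·(1503 + G)
(0.263 − 0.337)·G = 0.337×1503 − 653.51 = -147
G = -147 / -0.074 = 1986.5 kg/h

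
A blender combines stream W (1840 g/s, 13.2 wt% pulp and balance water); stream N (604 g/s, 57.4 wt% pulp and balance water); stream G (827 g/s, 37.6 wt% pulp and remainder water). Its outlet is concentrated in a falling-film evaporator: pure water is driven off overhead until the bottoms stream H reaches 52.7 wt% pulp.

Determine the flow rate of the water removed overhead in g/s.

pulp entering = 1840×0.132 + 604×0.574 + 827×0.376 = 900.53 g/s.
All pulp reports to H, so H = 900.53/0.527 = 1708.8 g/s.
Total feed = 3271 g/s; overhead = 3271 − 1708.8 = 1562.2 g/s.

1562 g/s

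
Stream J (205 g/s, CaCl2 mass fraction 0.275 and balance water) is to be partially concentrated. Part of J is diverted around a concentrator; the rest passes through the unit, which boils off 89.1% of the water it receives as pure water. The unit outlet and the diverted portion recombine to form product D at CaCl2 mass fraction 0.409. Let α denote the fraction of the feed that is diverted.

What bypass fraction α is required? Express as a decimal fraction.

0.493

All 205×0.275 = 56.375 g/s of CaCl2 reaches D, so D = 56.375/0.409 = 137.84 g/s and vapour = 67.164 g/s.
The evaporator receives (1−α)·205 of feed at 0.725 water and removes 0.891 of that water:
0.891×0.725×(1−α)×205 = 67.164
(1−α) = 67.164/132.42 = 0.5072;  α = 0.4928.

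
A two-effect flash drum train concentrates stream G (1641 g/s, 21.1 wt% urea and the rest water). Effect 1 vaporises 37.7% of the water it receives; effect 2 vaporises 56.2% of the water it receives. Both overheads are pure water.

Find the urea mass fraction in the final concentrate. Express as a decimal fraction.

water in feed = 1641×0.789 = 1294.7 g/s.
After stage 1: water left = (1−0.377)×1294.7 = 806.63; stream total = 1152.9 g/s.
After stage 2: water left = (1−0.562)×806.63 = 353.3; final concentrate = 699.55 g/s.
urea fraction = 346.25/699.55 = 0.495.

0.495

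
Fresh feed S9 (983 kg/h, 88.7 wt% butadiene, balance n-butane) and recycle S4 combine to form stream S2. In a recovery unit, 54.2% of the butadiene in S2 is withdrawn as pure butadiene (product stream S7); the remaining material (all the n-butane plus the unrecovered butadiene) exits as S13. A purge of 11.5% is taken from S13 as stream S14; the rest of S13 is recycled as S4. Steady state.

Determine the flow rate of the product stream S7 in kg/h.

butadiene in S2: m_A = 983×0.887 + (1−0.115)·(1−0.542)·m_A, so m_A = 871.92/0.5947 = 1466.2 kg/h.
Product S7 = 0.542×1466.2 = 794.69 kg/h.

794.7 kg/h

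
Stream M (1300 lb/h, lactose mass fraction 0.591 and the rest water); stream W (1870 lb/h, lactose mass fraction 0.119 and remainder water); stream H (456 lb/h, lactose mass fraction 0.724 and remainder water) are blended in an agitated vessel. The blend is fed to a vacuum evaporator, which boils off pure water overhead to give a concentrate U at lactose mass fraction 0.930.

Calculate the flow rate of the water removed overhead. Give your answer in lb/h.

lactose entering = 1300×0.591 + 1870×0.119 + 456×0.724 = 1321 lb/h.
All lactose reports to U, so U = 1321/0.930 = 1420.4 lb/h.
Total feed = 3626 lb/h; overhead = 3626 − 1420.4 = 2205.6 lb/h.

2206 lb/h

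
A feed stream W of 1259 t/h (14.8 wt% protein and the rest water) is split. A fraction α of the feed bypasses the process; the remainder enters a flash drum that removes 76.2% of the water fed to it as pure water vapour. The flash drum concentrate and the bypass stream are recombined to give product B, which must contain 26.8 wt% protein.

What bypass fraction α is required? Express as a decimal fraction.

0.310

All 1259×0.148 = 186.33 t/h of protein reaches B, so B = 186.33/0.268 = 695.27 t/h and vapour = 563.73 t/h.
The evaporator receives (1−α)·1259 of feed at 0.852 water and removes 0.762 of that water:
0.762×0.852×(1−α)×1259 = 563.73
(1−α) = 563.73/817.37 = 0.6897;  α = 0.3103.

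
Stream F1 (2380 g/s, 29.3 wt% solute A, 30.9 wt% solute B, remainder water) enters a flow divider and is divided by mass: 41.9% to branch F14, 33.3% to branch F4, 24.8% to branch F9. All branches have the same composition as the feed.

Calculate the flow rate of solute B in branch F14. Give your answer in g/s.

Branch F14 total = 0.419×2380 = 997.22 g/s.
solute B in F14 = 0.309×997.22 = 308.14 g/s.

308.1 g/s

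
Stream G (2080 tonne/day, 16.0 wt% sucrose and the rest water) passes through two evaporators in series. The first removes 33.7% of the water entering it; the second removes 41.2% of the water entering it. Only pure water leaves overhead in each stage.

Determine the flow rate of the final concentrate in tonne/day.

1014 tonne/day

water in feed = 2080×0.840 = 1747.2 tonne/day.
After stage 1: water left = (1−0.337)×1747.2 = 1158.4; stream total = 1491.2 tonne/day.
After stage 2: water left = (1−0.412)×1158.4 = 681.14; final concentrate = 1013.9 tonne/day.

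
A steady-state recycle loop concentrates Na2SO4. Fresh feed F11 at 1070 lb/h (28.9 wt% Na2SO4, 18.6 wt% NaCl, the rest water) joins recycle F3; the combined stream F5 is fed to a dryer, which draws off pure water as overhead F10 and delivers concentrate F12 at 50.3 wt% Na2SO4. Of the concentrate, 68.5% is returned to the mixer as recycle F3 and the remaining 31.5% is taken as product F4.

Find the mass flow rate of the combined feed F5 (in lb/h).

2407 lb/h

Overall Na2SO4 balance (none leaves overhead): Na2SO4 in fresh feed = Na2SO4 in product, i.e. 1070×0.289 = (1−0.685)·F12·0.503.
F12 = 309.23/(0.503×0.315) = 1951.7 lb/h.
Recycle F3 = 0.685×1951.7 = 1336.9 lb/h.
Combined feed F5 = 1070 + 1336.9 = 2406.9 lb/h.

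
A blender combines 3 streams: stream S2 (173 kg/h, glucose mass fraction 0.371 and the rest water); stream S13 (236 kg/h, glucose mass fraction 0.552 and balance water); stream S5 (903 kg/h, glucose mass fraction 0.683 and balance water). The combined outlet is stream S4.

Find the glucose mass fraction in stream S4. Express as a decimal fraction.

0.618

Total flow out = 173 + 236 + 903 = 1312 kg/h.
glucose in = 173×0.371 + 236×0.552 + 903×0.683 = 811.2 kg/h.
glucose mass fraction in S4 = 811.2/1312 = 0.618.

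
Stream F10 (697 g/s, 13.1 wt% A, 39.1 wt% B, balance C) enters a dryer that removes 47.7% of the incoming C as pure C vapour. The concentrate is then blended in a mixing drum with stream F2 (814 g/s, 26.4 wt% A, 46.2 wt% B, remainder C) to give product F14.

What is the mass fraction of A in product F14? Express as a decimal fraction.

Vapour removed = 0.477×0.478×697 = 158.92 g/s; concentrate = 538.08 g/s.
A reaching the mixer = 91.307 (from concentrate) + 814×0.264 = 306.2 g/s.
Product flow = 538.08 + 814 = 1352.1 g/s; A fraction = 0.2265.

0.2265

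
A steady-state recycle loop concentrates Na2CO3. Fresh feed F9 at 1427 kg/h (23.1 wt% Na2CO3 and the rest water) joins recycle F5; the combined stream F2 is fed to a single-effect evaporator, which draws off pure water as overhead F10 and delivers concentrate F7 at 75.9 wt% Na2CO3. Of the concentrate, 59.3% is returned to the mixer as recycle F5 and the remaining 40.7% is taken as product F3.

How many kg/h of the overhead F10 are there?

Overall Na2CO3 balance (none leaves overhead): Na2CO3 in fresh feed = Na2CO3 in product, i.e. 1427×0.231 = (1−0.593)·F7·0.759.
F7 = 329.64/(0.759×0.407) = 1067.1 kg/h.
Recycle F5 = 0.593×1067.1 = 632.78 kg/h.
Combined feed F2 = 1427 + 632.78 = 2059.8 kg/h.
Overhead F10 = F2 − F7 = 2059.8 − 1067.1 = 992.7 kg/h.

992.7 kg/h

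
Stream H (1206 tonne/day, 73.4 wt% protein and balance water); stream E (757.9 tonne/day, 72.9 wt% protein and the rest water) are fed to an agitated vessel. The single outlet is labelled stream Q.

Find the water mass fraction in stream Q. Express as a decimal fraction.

0.268

Total flow out = 1206 + 757.9 = 1963.9 tonne/day.
water in = 1206×0.266 + 757.9×0.271 = 526.19 tonne/day.
water mass fraction in Q = 526.19/1963.9 = 0.268.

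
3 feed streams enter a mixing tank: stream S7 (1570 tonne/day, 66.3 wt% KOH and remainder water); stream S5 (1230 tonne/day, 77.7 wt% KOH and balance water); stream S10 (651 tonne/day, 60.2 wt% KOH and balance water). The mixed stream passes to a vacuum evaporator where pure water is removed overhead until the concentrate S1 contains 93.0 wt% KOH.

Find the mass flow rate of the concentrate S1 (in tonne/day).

KOH entering = 1570×0.663 + 1230×0.777 + 651×0.602 = 2388.5 tonne/day.
All KOH reports to S1, so S1 = 2388.5/0.930 = 2568.3 tonne/day.

2568 tonne/day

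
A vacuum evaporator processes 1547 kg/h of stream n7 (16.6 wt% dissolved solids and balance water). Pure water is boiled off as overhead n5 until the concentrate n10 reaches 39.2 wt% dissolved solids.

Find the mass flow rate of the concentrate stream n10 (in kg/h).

dissolved solids is conserved: 1547×0.166 = 256.8 kg/h all reports to the concentrate.
Concentrate = 256.8/(target fraction) = 655.11 kg/h.

655.1 kg/h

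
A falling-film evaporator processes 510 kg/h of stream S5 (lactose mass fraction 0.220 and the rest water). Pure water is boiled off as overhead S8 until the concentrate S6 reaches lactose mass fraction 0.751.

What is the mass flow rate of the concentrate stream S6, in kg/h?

lactose is conserved: 510×0.220 = 112.2 kg/h all reports to the concentrate.
Concentrate = 112.2/(target fraction) = 149.4 kg/h.

149.4 kg/h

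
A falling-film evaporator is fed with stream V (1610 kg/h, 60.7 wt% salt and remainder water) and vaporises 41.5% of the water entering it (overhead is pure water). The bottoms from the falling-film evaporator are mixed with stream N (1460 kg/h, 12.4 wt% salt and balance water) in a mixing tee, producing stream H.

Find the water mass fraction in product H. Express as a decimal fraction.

Vapour removed = 0.415×0.393×1610 = 262.58 kg/h; concentrate = 1347.4 kg/h.
water reaching the mixer = 370.15 (from concentrate) + 1460×0.876 = 1649.1 kg/h.
Product flow = 1347.4 + 1460 = 2807.4 kg/h; water fraction = 0.5874.

0.5874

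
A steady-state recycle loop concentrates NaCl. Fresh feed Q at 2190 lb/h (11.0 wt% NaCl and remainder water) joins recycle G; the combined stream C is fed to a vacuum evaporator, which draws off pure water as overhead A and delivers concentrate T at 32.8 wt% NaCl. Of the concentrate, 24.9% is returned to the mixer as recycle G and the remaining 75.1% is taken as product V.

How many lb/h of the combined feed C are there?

Overall NaCl balance (none leaves overhead): NaCl in fresh feed = NaCl in product, i.e. 2190×0.110 = (1−0.249)·T·0.328.
T = 240.9/(0.328×0.751) = 977.96 lb/h.
Recycle G = 0.249×977.96 = 243.51 lb/h.
Combined feed C = 2190 + 243.51 = 2433.5 lb/h.

2434 lb/h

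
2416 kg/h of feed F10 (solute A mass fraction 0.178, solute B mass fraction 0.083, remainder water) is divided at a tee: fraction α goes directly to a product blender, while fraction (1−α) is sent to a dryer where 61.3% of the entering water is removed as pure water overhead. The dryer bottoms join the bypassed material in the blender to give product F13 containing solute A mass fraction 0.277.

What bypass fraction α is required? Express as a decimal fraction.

0.211

All 2416×0.178 = 430.05 kg/h of solute A reaches F13, so F13 = 430.05/0.277 = 1552.5 kg/h and vapour = 863.48 kg/h.
The evaporator receives (1−α)·2416 of feed at 0.739 water and removes 0.613 of that water:
0.613×0.739×(1−α)×2416 = 863.48
(1−α) = 863.48/1094.5 = 0.7890;  α = 0.2110.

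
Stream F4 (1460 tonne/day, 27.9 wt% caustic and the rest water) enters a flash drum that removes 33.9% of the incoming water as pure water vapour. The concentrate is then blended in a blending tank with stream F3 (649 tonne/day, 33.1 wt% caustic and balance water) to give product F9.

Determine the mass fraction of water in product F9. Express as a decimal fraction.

0.645

Vapour removed = 0.339×0.721×1460 = 356.85 tonne/day; concentrate = 1103.1 tonne/day.
water reaching the mixer = 695.81 (from concentrate) + 649×0.669 = 1130 tonne/day.
Product flow = 1103.1 + 649 = 1752.1 tonne/day; water fraction = 0.645.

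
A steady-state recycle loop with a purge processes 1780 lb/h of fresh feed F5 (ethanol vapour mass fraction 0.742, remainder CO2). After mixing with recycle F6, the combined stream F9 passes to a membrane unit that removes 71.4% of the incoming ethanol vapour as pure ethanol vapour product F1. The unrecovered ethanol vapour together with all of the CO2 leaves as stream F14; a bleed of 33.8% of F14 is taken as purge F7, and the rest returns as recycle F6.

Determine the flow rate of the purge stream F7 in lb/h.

616.7 lb/h

CO2 enters only via F5 and leaves only via the purge: 1780×0.258 = 0.338×(CO2 in F14), and the membrane unit passes all CO2, so CO2 in F9 = CO2 in F14 = 1358.7 lb/h.
ethanol vapour in F9: m_A = 1780×0.742 + (1−0.338)·(1−0.714)·m_A, so m_A = 1320.8/0.8107 = 1629.2 lb/h.
F14 = (1−0.714)×1629.2 + 1358.7 = 1824.7 lb/h.
Purge F7 = 0.338×1824.7 = 616.73 lb/h.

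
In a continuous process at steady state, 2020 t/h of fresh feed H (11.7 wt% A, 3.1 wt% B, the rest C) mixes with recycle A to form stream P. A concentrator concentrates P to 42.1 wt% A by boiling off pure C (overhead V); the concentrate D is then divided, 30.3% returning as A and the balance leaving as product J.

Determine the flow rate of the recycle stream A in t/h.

244 t/h

Overall A balance (none leaves overhead): A in fresh feed = A in product, i.e. 2020×0.117 = (1−0.303)·D·0.421.
D = 236.34/(0.421×0.697) = 805.42 t/h.
Recycle A = 0.303×805.42 = 244.04 t/h.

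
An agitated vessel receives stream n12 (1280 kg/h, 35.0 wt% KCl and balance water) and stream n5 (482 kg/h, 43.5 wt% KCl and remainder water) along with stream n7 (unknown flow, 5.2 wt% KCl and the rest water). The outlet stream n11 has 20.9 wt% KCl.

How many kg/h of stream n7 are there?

1843 kg/h

Let n7 be the unknown flow. Total out = 1762 + n7.
KCl balance: 657.67 + 0.052·n7 = 0.209·(1762 + n7)
(0.052 − 0.209)·n7 = 0.209×1762 − 657.67 = -289.41
n7 = -289.41 / -0.157 = 1843.4 kg/h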